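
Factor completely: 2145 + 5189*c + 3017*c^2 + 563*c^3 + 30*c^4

Trying the rational-root candidates, c = -5 is a root, so (c + 5) is a factor; dividing leaves 30*c^3 + 413*c^2 + 952*c + 429.
Then c = -3/5 is a root, giving the factor (5*c + 3) and quotient 6*c^2 + 79*c + 143.
The remaining quadratic factors as (c + 11)(6*c + 13).

(5*c + 3)*(6*c + 13)*(c + 11)*(c + 5)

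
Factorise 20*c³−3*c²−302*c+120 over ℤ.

By the rational root theorem, c = 2/5 is a root, so (5*c−2) is a factor; dividing leaves 4*c²+c−60.
The remaining quadratic factors as (c+4)(4*c−15).

(4*c−15)*(5*c−2)*(c+4)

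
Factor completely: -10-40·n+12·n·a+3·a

(3·a-10)·(4·n+1)

Group as (12·n·a-40·n) + (3·a-10) = 4·n·(3·a-10) + (3·a-10).
Both groups share the factor (3·a-10).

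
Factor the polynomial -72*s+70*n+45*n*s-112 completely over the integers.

Group as (45*n*s+70*n) + (-72*s-112) = 5*n*(9*s+14) - 8*(9*s+14).
Both groups share the factor (9*s+14).

(5*n-8)*(9*s+14)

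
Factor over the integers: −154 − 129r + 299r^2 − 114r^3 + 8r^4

(2r + 1)(4r − 7)(r − 11)(r − 2)

Trying the rational-root candidates, r = 7/4 is a root, so (4r − 7) is a factor; dividing leaves 2r^3 − 25r^2 + 31r + 22.
Next, r = 2 is a root, so (r − 2) divides it; the quotient is 2r^2 − 21r − 11.
The remaining quadratic factors as (r − 11)(2r + 1).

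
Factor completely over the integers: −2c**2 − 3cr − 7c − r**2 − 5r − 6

Group: −c(2c + r + 3) + (−r − 2)(2c + r + 3); both groups contain (2c + r + 3).

−(2c + r + 3)(c + r + 2)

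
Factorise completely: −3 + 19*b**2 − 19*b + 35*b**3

Among the possible rational roots, b = 3/5 is a root, so (5*b − 3) is a factor; dividing leaves 7*b**2 + 8*b + 1.
The remaining quadratic factors as (7*b + 1)(b + 1).

(5*b − 3)*(7*b + 1)*(b + 1)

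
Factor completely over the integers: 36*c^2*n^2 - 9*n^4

9*n^2*(2*c + n)*(2*c - n)

Every term has a factor of 9*n^2. Then 4*c^2 - n^2 = (2*c)² − (n)².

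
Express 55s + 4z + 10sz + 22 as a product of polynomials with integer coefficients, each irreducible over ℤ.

(2z + 11)(5s + 2)

Group as (10sz + 55s) + (4z + 22) = 5s(2z + 11) + 2(2z + 11).
Both groups share the factor (2z + 11).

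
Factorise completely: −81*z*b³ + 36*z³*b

Factor out 9*z*b, leaving 4*z² − 9*b², which is a difference of two squares.

9*b*z*(2*z − 3*b)*(2*z + 3*b)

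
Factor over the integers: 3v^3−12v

Every term has a factor of 3v. Then v^2−4 = (v)² − (2)².

3v(v+2)(v−2)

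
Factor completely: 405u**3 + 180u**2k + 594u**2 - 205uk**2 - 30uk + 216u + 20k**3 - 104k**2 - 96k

Group: 9u(45u**2 + 40uk + 66u - 5k**2 + 26k + 24) - 4k(45u**2 + 40uk + 66u - 5k**2 + 26k + 24); both groups contain (45u**2 + 40uk + 66u - 5k**2 + 26k + 24), so (9u - 4k) is a factor with cofactor 45u**2 + 40uk + 66u - 5k**2 + 26k + 24.
The cofactor groups again: 45u**2 + 40uk + 66u - 5k**2 + 26k + 24 = 9u(5u + 5k + 4) + (-k + 6)(5u + 5k + 4); both groups contain (5u + 5k + 4), giving (9u - k + 6)(5u + 5k + 4).

(9u - 4k)(9u - k + 6)(5u + 5k + 4)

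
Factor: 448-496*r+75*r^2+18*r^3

Among the possible rational roots, r = 8/3 is a root, so (3*r-8) is a factor; dividing leaves 6*r^2+41*r-56.
The remaining quadratic factors as (r+8)(6*r-7).

(3*r-8)*(6*r-7)*(r+8)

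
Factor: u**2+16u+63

(u+7)(u+9)

Two integers with product 63 and sum 16 are 9 and 7.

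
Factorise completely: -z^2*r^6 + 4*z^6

z^2*(2*z^2 - r^3)*(2*z^2 + r^3)

Factor out z^2 first: what remains is 4*z^4 - r^6.
Recognize a difference of squares with the parts 2*z^2 and r^3.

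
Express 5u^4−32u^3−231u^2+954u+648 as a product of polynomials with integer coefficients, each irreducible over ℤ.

Among the possible rational roots, u = 4 is a root, so (u−4) divides it; the quotient is 5u^3−12u^2−279u−162.
Continuing, u = 9 is a root, giving the factor (u−9) and quotient 5u^2+33u+18.
The remaining quadratic factors as (u+6)(5u+3).

(5u+3)(u+6)(u−4)(u−9)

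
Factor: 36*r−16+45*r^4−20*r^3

(9*r−4)*(5*r^3+4)

Group as (45*r^4+36*r) + (−20*r^3−16) = 9*r*(5*r^3+4) − 4*(5*r^3+4).
Both groups share the factor (5*r^3+4).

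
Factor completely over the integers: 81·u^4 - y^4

(3·u + y)·(3·u - y)·(9·u^2 + y^2)

(3·u)⁴ − (y)⁴ = ((3·u)² − (y)²)((3·u)² + (y)²); the first factor splits again, the second (9·u^2 + y^2) is irreducible.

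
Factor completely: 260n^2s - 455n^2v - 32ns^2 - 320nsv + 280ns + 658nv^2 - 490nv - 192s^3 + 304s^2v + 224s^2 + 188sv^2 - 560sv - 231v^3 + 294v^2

Group: 4s(65n^2 - 8ns - 94nv + 70n - 48s^2 - 8sv + 56s + 33v^2 - 42v) - 7v(65n^2 - 8ns - 94nv + 70n - 48s^2 - 8sv + 56s + 33v^2 - 42v); both groups contain (65n^2 - 8ns - 94nv + 70n - 48s^2 - 8sv + 56s + 33v^2 - 42v), so (4s - 7v) is a factor with cofactor 65n^2 - 8ns - 94nv + 70n - 48s^2 - 8sv + 56s + 33v^2 - 42v.
The cofactor groups again: 65n^2 - 8ns - 94nv + 70n - 48s^2 - 8sv + 56s + 33v^2 - 42v = 5n(13n - 12s - 11v + 14) + (4s - 3v)(13n - 12s - 11v + 14); both groups contain (13n - 12s - 11v + 14), giving (5n + 4s - 3v)(13n - 12s - 11v + 14).

(13n - 12s - 11v + 14)(4s - 7v)(5n + 4s - 3v)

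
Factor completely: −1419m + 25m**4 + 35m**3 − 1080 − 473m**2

(5m + 8)(5m + 9)(m + 3)(m − 5)

Testing divisors of the constant over divisors of the leading coefficient, m = −8/5 is a root, giving the factor (5m + 8) and quotient 5m**3 − m**2 − 93m − 135.
Then m = −3 is a root, so (m + 3) divides it; the quotient is 5m**2 − 16m − 45.
The remaining quadratic factors as (5m + 9)(m − 5).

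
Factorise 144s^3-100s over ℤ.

4s(6s+5)(6s-5)

Pull out the common factor 4s; 36s^2-25 is a difference of squares.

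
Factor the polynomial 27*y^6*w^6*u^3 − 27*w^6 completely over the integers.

Pull out the common factor 27*w^6, leaving y^6*u^3 − 1.
Recognize a difference of cubes with the parts y^2*u and 1.

27*w^6*(y^2*u − 1)*(y^4*u^2 + y^2*u + 1)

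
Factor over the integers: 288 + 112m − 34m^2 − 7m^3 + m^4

Testing divisors of the constant over divisors of the leading coefficient, m = −2 is a root, giving the factor (m + 2) and quotient m^3 − 9m^2 − 16m + 144.
Next, m = −4 is a root, so (m + 4) is a factor; dividing leaves m^2 − 13m + 36.
The remaining quadratic factors as (m − 9)(m − 4).

(m + 2)(m + 4)(m − 4)(m − 9)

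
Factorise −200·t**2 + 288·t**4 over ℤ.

Every term has a factor of 8·t**2. Then 36·t**2 − 25 = (6·t)² − (5)².

8·t**2·(6·t + 5)·(6·t − 5)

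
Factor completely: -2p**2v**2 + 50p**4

2p**2(5p + v)(5p - v)

Every term has a factor of 2p**2. Then 25p**2 - v**2 = (5p)² − (v)².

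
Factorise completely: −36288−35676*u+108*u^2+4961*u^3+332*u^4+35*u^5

Among the possible rational roots, u = −2 is a root, so (u+2) divides it; the quotient is 35*u^4+262*u^3+4437*u^2−8766*u−18144.
Next, u = −9/7 is a root, so (7*u+9) is a factor; dividing leaves 5*u^3+31*u^2+594*u−2016.
Next, u = 14/5 is a root, so (5*u−14) divides it; the quotient is u^2+9*u+144.
The quadratic u^2+9*u+144 has discriminant −495 < 0 and is irreducible over ℤ.

(5*u−14)*(7*u+9)*(u+2)*(u^2+9*u+144)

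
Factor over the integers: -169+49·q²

(7·q+13)·(7·q-13)

Need a pair with product 49·(-169) = -8281 and sum 0: that's 91 and -91.
Split the middle term: 49·q²+91·q - 91·q-169 = 7·q·(7·q+13) - 13·(7·q+13).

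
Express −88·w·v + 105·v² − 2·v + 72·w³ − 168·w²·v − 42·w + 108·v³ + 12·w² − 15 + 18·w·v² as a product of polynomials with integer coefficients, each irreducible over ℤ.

(2·w − 3·v + 1)·(6·w − 9·v − 5)·(6·w + 4·v + 3)

Group: 6·w·(12·w² − 10·w·v + 12·w − 12·v² − 5·v + 3) + (−9·v − 5)·(12·w² − 10·w·v + 12·w − 12·v² − 5·v + 3); both groups contain (12·w² − 10·w·v + 12·w − 12·v² − 5·v + 3), so (6·w − 9·v − 5) is a factor with cofactor 12·w² − 10·w·v + 12·w − 12·v² − 5·v + 3.
The cofactor groups again: 12·w² − 10·w·v + 12·w − 12·v² − 5·v + 3 = 2·w·(6·w + 4·v + 3) + (−3·v + 1)·(6·w + 4·v + 3); both groups contain (6·w + 4·v + 3), giving (2·w − 3·v + 1)·(6·w + 4·v + 3).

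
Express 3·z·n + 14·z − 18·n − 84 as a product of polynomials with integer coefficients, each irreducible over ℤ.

Group as (3·z·n + 14·z) + (−18·n − 84) = z·(3·n + 14) − 6·(3·n + 14).
Both groups share the factor (3·n + 14).

(3·n + 14)·(z − 6)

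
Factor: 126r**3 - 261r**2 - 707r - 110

Trying the rational-root candidates, r = -1/6 is a root, so (6r + 1) is a factor; dividing leaves 21r**2 - 47r - 110.
The remaining quadratic factors as (3r - 11)(7r + 10).

(3r - 11)(6r + 1)(7r + 10)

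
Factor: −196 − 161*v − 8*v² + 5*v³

Trying the rational-root candidates, v = −4 is a root, giving the factor (v + 4) and quotient 5*v² − 28*v − 49.
The remaining quadratic factors as (v − 7)(5*v + 7).

(5*v + 7)*(v + 4)*(v − 7)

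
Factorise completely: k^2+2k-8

Two integers with product -8 and sum 2 are 4 and -2.

(k+4)(k-2)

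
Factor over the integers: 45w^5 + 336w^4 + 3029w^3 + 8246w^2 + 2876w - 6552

Testing divisors of the constant over divisors of the leading coefficient, w = -7/3 is a root, so (3w + 7) divides it; the quotient is 15w^4 + 77w^3 + 830w^2 + 812w - 936.
Next, w = -9/5 is a root, so (5w + 9) divides it; the quotient is 3w^3 + 10w^2 + 148w - 104.
Then w = 2/3 is a root, so (3w - 2) divides it; the quotient is w^2 + 4w + 52.
The quadratic w^2 + 4w + 52 has discriminant -192 < 0 and is irreducible over ℤ.

(3w + 7)(3w - 2)(5w + 9)(w^2 + 4w + 52)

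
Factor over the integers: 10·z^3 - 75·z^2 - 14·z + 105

(2·z - 15)·(5·z^2 - 7)

Group as (10·z^3 - 14·z) + (-75·z^2 + 105) = 2·z·(5·z^2 - 7) - 15·(5·z^2 - 7).
Both groups share the factor (5·z^2 - 7).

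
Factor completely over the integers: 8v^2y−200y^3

8y(v+5y)(v−5y)

Every term has a factor of 8y. Then v^2−25y^2 = (v)² − (5y)².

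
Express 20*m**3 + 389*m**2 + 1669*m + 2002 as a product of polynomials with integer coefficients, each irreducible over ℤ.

Among the possible rational roots, m = -11/5 is a root, so (5*m + 11) divides it; the quotient is 4*m**2 + 69*m + 182.
The remaining quadratic factors as (m + 14)(4*m + 13).

(4*m + 13)*(5*m + 11)*(m + 14)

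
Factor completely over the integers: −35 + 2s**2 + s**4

Substitute u = s**2 to get a quadratic in u, then factor.
s**2 + 7 is irreducible over ℤ (always positive, so no real roots).
s**2 − 5 is irreducible over ℤ (5 is not a perfect square).

(s**2 + 7)(s**2 − 5)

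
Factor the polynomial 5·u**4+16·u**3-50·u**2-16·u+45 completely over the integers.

By the rational root theorem, u = -1 is a root, so (u+1) is a factor; dividing leaves 5·u**3+11·u**2-61·u+45.
Continuing, u = 1 is a root, so (u-1) is a factor; dividing leaves 5·u**2+16·u-45.
The remaining quadratic factors as (u+5)(5·u-9).

(5·u-9)·(u+1)·(u+5)·(u-1)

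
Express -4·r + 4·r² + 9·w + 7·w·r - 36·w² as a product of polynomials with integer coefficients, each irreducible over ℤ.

-(9·w - 4·r)·(4·w + r - 1)

Group: -9·w·(4·w + r - 1) + 4·r·(4·w + r - 1); both groups contain (4·w + r - 1).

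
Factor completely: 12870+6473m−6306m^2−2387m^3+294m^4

(6m+13)(7m+9)(7m−11)(m−10)

Trying the rational-root candidates, m = 10 is a root, so (m−10) is a factor; dividing leaves 294m^3+553m^2−776m−1287.
Continuing, m = 11/7 is a root, so (7m−11) is a factor; dividing leaves 42m^2+145m+117.
The remaining quadratic factors as (6m+13)(7m+9).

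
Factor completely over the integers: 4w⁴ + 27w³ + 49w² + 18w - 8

Trying the rational-root candidates, w = -1 is a root, so (w + 1) is a factor; dividing leaves 4w³ + 23w² + 26w - 8.
Continuing, w = 1/4 is a root, so (4w - 1) is a factor; dividing leaves w² + 6w + 8.
The remaining quadratic factors as (w + 4)(w + 2).

(4w - 1)(w + 1)(w + 2)(w + 4)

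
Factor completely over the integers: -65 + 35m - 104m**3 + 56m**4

Group as (56m**4 + 35m) + (-104m**3 - 65) = 7m(8m**3 + 5) - 13(8m**3 + 5).
Both groups share the factor (8m**3 + 5).

(7m - 13)(8m**3 + 5)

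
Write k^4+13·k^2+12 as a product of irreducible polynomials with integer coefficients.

Substitute u = k^2 to get a quadratic in u, then factor.
k^2+12 is irreducible over ℤ (always positive, so no real roots).
k^2+1 is irreducible over ℤ (sum of squares).

(k^2+1)·(k^2+12)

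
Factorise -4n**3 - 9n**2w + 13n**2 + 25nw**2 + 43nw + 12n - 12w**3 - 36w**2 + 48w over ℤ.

Group: 4n(-n**2 - 3nw + 4n + 4w**2 + 16w) + (-3w + 3)(-n**2 - 3nw + 4n + 4w**2 + 16w); both groups contain (-n**2 - 3nw + 4n + 4w**2 + 16w), so (4n - 3w + 3) is a factor with cofactor -n**2 - 3nw + 4n + 4w**2 + 16w.
The cofactor groups again: -n**2 - 3nw + 4n + 4w**2 + 16w = -n(n + 4w) + (w + 4)(n + 4w); both groups contain (n + 4w), giving -(n - w - 4)(n + 4w).

-(4n - 3w + 3)(n + 4w)(n - w - 4)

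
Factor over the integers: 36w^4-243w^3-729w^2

9w^2(4w+9)(w-9)

Pull out the common factor 9w^2, then factor the remaining trinomial.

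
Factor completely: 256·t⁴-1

(4·t+1)·(4·t-1)·(16·t²+1)

Difference of squares twice: with A = 4·t and B = 1, A⁴ − B⁴ = (A² − B²)(A² + B²), and A² − B² factors again.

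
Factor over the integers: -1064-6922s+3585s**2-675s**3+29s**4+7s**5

(7s+1)(s+14)(s-4)(s**2-6s+19)

By the rational root theorem, s = 4 is a root, so (s-4) divides it; the quotient is 7s**4+57s**3-447s**2+1797s+266.
Next, s = -14 is a root, giving the factor (s+14) and quotient 7s**3-41s**2+127s+19.
Then s = -1/7 is a root, so (7s+1) divides it; the quotient is s**2-6s+19.
The quadratic s**2-6s+19 has discriminant -40 < 0 and is irreducible over ℤ.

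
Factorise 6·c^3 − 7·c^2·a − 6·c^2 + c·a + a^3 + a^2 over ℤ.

(2·c − a)·(c − a − 1)·(3·c + a)

Group: 2·c·(3·c^2 − 2·c·a − 3·c − a^2 − a) − a·(3·c^2 − 2·c·a − 3·c − a^2 − a); both groups contain (3·c^2 − 2·c·a − 3·c − a^2 − a), so (2·c − a) is a factor with cofactor 3·c^2 − 2·c·a − 3·c − a^2 − a.
The cofactor groups again: 3·c^2 − 2·c·a − 3·c − a^2 − a = 3·c·(c − a − 1) + a·(c − a − 1); both groups contain (c − a − 1), giving (3·c + a)·(c − a − 1).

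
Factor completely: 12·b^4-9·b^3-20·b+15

(4·b-3)·(3·b^3-5)

Group as (12·b^4-20·b) + (-9·b^3+15) = 4·b·(3·b^3-5) - 3·(3·b^3-5).
Both groups share the factor (3·b^3-5).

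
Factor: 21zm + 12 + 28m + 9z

Group as (21zm + 9z) + (28m + 12) = 3z(7m + 3) + 4(7m + 3).
Both groups share the factor (7m + 3).

(3z + 4)(7m + 3)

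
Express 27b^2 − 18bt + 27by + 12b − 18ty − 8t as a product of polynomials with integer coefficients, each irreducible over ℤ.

(3b − 2t)(9b + 9y + 4)

Group: 9b(3b − 2t) + (9y + 4)(3b − 2t); both groups contain (3b − 2t).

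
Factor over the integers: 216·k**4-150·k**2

Every term has a factor of 6·k**2. Then 36·k**2-25 = (6·k)² − (5)².

6·k**2·(6·k+5)·(6·k-5)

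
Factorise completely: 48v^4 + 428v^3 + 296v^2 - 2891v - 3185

Trying the rational-root candidates, v = -7/6 is a root, giving the factor (6v + 7) and quotient 8v^3 + 62v^2 - 23v - 455.
Then v = -7 is a root, giving the factor (v + 7) and quotient 8v^2 + 6v - 65.
The remaining quadratic factors as (4v + 13)(2v - 5).

(2v - 5)(4v + 13)(6v + 7)(v + 7)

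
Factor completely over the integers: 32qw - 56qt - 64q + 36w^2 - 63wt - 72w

Group: 4w(8q + 9w) + (-7t - 8)(8q + 9w); both groups contain (8q + 9w).

(4w - 7t - 8)(8q + 9w)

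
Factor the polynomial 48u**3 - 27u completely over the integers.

Factor out 3u, leaving 16u**2 - 9, which is a difference of two squares.

3u(4u + 3)(4u - 3)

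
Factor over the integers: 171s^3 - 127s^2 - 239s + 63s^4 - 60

(3s + 1)(3s - 4)(7s + 5)(s + 3)

Among the possible rational roots, s = -1/3 is a root, giving the factor (3s + 1) and quotient 21s^3 + 50s^2 - 59s - 60.
Next, s = -5/7 is a root, giving the factor (7s + 5) and quotient 3s^2 + 5s - 12.
The remaining quadratic factors as (s + 3)(3s - 4).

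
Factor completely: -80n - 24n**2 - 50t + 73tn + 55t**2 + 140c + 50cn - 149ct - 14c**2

Group: -14c(c + 11t - 3n - 10) + (5t + 8n)(c + 11t - 3n - 10); both groups contain (c + 11t - 3n - 10).

-(14c - 5t - 8n)(c + 11t - 3n - 10)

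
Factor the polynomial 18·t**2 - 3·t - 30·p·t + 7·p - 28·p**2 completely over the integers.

-(4·p + 6·t - 1)·(7·p - 3·t)

Group: -4·p·(7·p - 3·t) + (-6·t + 1)·(7·p - 3·t); both groups contain (7·p - 3·t).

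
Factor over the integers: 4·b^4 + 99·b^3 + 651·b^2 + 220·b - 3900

By the rational root theorem, b = -15/4 is a root, so (4·b + 15) divides it; the quotient is b^3 + 21·b^2 + 84·b - 260.
Next, b = 2 is a root, so (b - 2) is a factor; dividing leaves b^2 + 23·b + 130.
The remaining quadratic factors as (b + 13)(b + 10).

(4·b + 15)·(b + 10)·(b + 13)·(b - 2)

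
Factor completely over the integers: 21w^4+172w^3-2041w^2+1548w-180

(3w-2)(7w-1)(w+15)(w-6)

Testing divisors of the constant over divisors of the leading coefficient, w = 2/3 is a root, giving the factor (3w-2) and quotient 7w^3+62w^2-639w+90.
Next, w = 1/7 is a root, giving the factor (7w-1) and quotient w^2+9w-90.
The remaining quadratic factors as (w-6)(w+15).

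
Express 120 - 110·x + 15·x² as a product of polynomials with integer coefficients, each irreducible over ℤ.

5·(3·x - 4)·(x - 6)

Pull out the common factor 5, then factor the remaining trinomial.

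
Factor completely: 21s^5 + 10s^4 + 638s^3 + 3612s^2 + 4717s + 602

(3s + 7)(7s + 1)(s + 2)(s^2 - 4s + 43)

Among the possible rational roots, s = -7/3 is a root, so (3s + 7) divides it; the quotient is 7s^4 - 13s^3 + 243s^2 + 637s + 86.
Continuing, s = -2 is a root, giving the factor (s + 2) and quotient 7s^3 - 27s^2 + 297s + 43.
Continuing, s = -1/7 is a root, so (7s + 1) divides it; the quotient is s^2 - 4s + 43.
The quadratic s^2 - 4s + 43 has discriminant -156 < 0 and is irreducible over ℤ.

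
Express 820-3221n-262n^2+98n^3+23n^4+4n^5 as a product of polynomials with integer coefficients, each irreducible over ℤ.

By the rational root theorem, n = 1/4 is a root, so (4n-1) is a factor; dividing leaves n^4+6n^3+26n^2-59n-820.
Continuing, n = 4 is a root, giving the factor (n-4) and quotient n^3+10n^2+66n+205.
Continuing, n = -5 is a root, giving the factor (n+5) and quotient n^2+5n+41.
The quadratic n^2+5n+41 has discriminant -139 < 0 and is irreducible over ℤ.

(4n-1)(n+5)(n-4)(n^2+5n+41)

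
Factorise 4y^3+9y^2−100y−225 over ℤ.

(4y+9)(y+5)(y−5)

Trying the rational-root candidates, y = −5 is a root, so (y+5) divides it; the quotient is 4y^2−11y−45.
The remaining quadratic factors as (y−5)(4y+9).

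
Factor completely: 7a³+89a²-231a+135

(7a-9)(a+15)(a-1)

By the rational root theorem, a = 9/7 is a root, so (7a-9) divides it; the quotient is a²+14a-15.
The remaining quadratic factors as (a-1)(a+15).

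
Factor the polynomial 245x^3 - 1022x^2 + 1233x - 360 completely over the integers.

Trying the rational-root candidates, x = 8/5 is a root, so (5x - 8) divides it; the quotient is 49x^2 - 126x + 45.
The remaining quadratic factors as (7x - 15)(7x - 3).

(5x - 8)(7x - 15)(7x - 3)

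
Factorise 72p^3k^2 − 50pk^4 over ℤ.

Factor out 2pk^2, leaving 36p^2 − 25k^2, which is a difference of two squares.

2k^2p(6p − 5k)(6p + 5k)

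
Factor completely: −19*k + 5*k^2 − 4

Need a pair with product 5·(−4) = −20 and sum −19: that's 1 and −20.
Split the middle term: 5*k^2 + k − 20*k − 4 = k*(5*k + 1) − 4*(5*k + 1).

(5*k + 1)*(k − 4)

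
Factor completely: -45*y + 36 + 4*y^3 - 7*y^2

(4*y - 3)*(y + 3)*(y - 4)

Testing divisors of the constant over divisors of the leading coefficient, y = 3/4 is a root, giving the factor (4*y - 3) and quotient y^2 - y - 12.
The remaining quadratic factors as (y + 3)(y - 4).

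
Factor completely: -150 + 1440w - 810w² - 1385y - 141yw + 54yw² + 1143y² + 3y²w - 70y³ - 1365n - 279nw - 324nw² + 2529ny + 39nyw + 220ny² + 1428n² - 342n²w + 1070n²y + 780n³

Group: 6n(130n² + 200ny - 57nw - 87n + 70y² - 3yw - 93y - 54w² + 96w - 10) + (-y + 15)(130n² + 200ny - 57nw - 87n + 70y² - 3yw - 93y - 54w² + 96w - 10); both groups contain (130n² + 200ny - 57nw - 87n + 70y² - 3yw - 93y - 54w² + 96w - 10), so (6n - y + 15) is a factor with cofactor 130n² + 200ny - 57nw - 87n + 70y² - 3yw - 93y - 54w² + 96w - 10.
The cofactor groups again: 130n² + 200ny - 57nw - 87n + 70y² - 3yw - 93y - 54w² + 96w - 10 = 13n(10n + 10y - 9w + 1) + (7y + 6w - 10)(10n + 10y - 9w + 1); both groups contain (10n + 10y - 9w + 1), giving (13n + 7y + 6w - 10)(10n + 10y - 9w + 1).

(10n + 10y - 9w + 1)(13n + 7y + 6w - 10)(6n - y + 15)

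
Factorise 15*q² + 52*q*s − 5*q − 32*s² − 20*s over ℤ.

(15*q − 8*s − 5)*(q + 4*s)

Group: q*(15*q − 8*s − 5) + 4*s*(15*q − 8*s − 5); both groups contain (15*q − 8*s − 5).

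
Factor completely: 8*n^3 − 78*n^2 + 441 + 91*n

Trying the rational-root candidates, n = −7/4 is a root, so (4*n + 7) divides it; the quotient is 2*n^2 − 23*n + 63.
The remaining quadratic factors as (n − 7)(2*n − 9).

(2*n − 9)*(4*n + 7)*(n − 7)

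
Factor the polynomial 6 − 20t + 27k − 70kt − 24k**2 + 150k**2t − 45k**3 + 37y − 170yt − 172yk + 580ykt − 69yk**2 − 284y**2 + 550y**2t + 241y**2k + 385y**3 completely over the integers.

(7y − 3k + 10t − 3)(5y + 3k − 2)(11y + 5k + 1)

Group: 11y(35y**2 + 6yk + 50yt − 29y − 9k**2 + 30kt − 3k − 20t + 6) + (5k + 1)(35y**2 + 6yk + 50yt − 29y − 9k**2 + 30kt − 3k − 20t + 6); both groups contain (35y**2 + 6yk + 50yt − 29y − 9k**2 + 30kt − 3k − 20t + 6), so (11y + 5k + 1) is a factor with cofactor 35y**2 + 6yk + 50yt − 29y − 9k**2 + 30kt − 3k − 20t + 6.
The cofactor groups again: 35y**2 + 6yk + 50yt − 29y − 9k**2 + 30kt − 3k − 20t + 6 = 5y(7y − 3k + 10t − 3) + (3k − 2)(7y − 3k + 10t − 3); both groups contain (7y − 3k + 10t − 3), giving (5y + 3k − 2)(7y − 3k + 10t − 3).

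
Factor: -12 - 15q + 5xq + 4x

(5q + 4)(x - 3)

Group as (5xq + 4x) + (-15q - 12) = x(5q + 4) - 3(5q + 4).
Both groups share the factor (5q + 4).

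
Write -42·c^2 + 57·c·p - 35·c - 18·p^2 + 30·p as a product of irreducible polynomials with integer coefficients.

-(6·c - 3·p + 5)·(7·c - 6·p)

Group: -6·c·(7·c - 6·p) + (3·p - 5)·(7·c - 6·p); both groups contain (7·c - 6·p).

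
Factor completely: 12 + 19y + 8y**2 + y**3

Testing divisors of the constant over divisors of the leading coefficient, y = −4 is a root, so (y + 4) is a factor; dividing leaves y**2 + 4y + 3.
The remaining quadratic factors as (y + 1)(y + 3).

(y + 1)(y + 3)(y + 4)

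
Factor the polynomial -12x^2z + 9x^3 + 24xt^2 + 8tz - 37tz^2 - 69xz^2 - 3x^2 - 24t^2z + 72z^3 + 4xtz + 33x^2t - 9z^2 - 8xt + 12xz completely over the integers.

(3x + 3t + 8z - 1)(3x + 8t - 9z)(x - z)

Group: 3x(3x^2 + 8xt - 12xz - 8tz + 9z^2) + (3t + 8z - 1)(3x^2 + 8xt - 12xz - 8tz + 9z^2); both groups contain (3x^2 + 8xt - 12xz - 8tz + 9z^2), so (3x + 3t + 8z - 1) is a factor with cofactor 3x^2 + 8xt - 12xz - 8tz + 9z^2.
The cofactor groups again: 3x^2 + 8xt - 12xz - 8tz + 9z^2 = 3x(x - z) + (8t - 9z)(x - z); both groups contain (x - z), giving (3x + 8t - 9z)(x - z).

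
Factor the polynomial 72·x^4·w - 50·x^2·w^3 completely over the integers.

2·w·x^2·(6·x - 5·w)·(6·x + 5·w)

Factor out 2·x^2·w, leaving 36·x^2 - 25·w^2, which is a difference of two squares.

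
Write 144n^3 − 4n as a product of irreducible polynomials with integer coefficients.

Pull out the common factor 4n; 36n^2 − 1 is a difference of squares.

4n(6n + 1)(6n − 1)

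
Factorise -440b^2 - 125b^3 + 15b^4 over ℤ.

5b^2(3b + 8)(b - 11)

Pull out the common factor 5b^2, then factor the remaining trinomial.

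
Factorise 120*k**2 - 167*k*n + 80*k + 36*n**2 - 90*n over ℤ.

(15*k - 4*n + 10)*(8*k - 9*n)

Group: 15*k*(8*k - 9*n) + (-4*n + 10)*(8*k - 9*n); both groups contain (8*k - 9*n).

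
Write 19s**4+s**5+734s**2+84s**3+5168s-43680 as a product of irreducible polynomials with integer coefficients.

(s+12)(s+13)(s-4)(s**2-2s+70)

Testing divisors of the constant over divisors of the leading coefficient, s = -13 is a root, so (s+13) is a factor; dividing leaves s**4+6s**3+6s**2+656s-3360.
Then s = 4 is a root, giving the factor (s-4) and quotient s**3+10s**2+46s+840.
Then s = -12 is a root, so (s+12) divides it; the quotient is s**2-2s+70.
The quadratic s**2-2s+70 has discriminant -276 < 0 and is irreducible over ℤ.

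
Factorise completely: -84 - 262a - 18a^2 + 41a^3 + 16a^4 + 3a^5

(3a + 1)(a + 3)(a - 2)(a^2 + 4a + 14)

Trying the rational-root candidates, a = -3 is a root, so (a + 3) is a factor; dividing leaves 3a^4 + 7a^3 + 20a^2 - 78a - 28.
Continuing, a = 2 is a root, so (a - 2) divides it; the quotient is 3a^3 + 13a^2 + 46a + 14.
Continuing, a = -1/3 is a root, so (3a + 1) is a factor; dividing leaves a^2 + 4a + 14.
The quadratic a^2 + 4a + 14 has discriminant -40 < 0 and is irreducible over ℤ.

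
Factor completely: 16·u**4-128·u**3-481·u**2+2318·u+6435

(4·u+11)·(4·u+13)·(u-5)·(u-9)

By the rational root theorem, u = 5 is a root, so (u-5) is a factor; dividing leaves 16·u**3-48·u**2-721·u-1287.
Then u = 9 is a root, so (u-9) divides it; the quotient is 16·u**2+96·u+143.
The remaining quadratic factors as (4·u+11)(4·u+13).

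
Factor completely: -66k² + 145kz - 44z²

-(11k - 4z)(6k - 11z)

Group: -11k(6k - 11z) + 4z(6k - 11z); both groups contain (6k - 11z).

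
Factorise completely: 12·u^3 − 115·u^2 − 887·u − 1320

Among the possible rational roots, u = 15 is a root, so (u − 15) is a factor; dividing leaves 12·u^2 + 65·u + 88.
The remaining quadratic factors as (4·u + 11)(3·u + 8).

(3·u + 8)·(4·u + 11)·(u − 15)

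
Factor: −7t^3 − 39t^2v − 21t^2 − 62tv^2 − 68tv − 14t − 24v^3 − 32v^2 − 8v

Group: t(−7t^2 − 18tv − 14t − 8v^2 − 8v) + (3v + 1)(−7t^2 − 18tv − 14t − 8v^2 − 8v); both groups contain (−7t^2 − 18tv − 14t − 8v^2 − 8v), so (t + 3v + 1) is a factor with cofactor −7t^2 − 18tv − 14t − 8v^2 − 8v.
The cofactor groups again: −7t^2 − 18tv − 14t − 8v^2 − 8v = −7t(t + 2v + 2) − 4v(t + 2v + 2); both groups contain (t + 2v + 2), giving −(7t + 4v)(t + 2v + 2).

−(7t + 4v)(t + 2v + 2)(t + 3v + 1)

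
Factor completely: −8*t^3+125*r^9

Recognize a difference of cubes with the parts 5*r^3 and 2*t.

(5*r^3−2*t)*(25*r^6+10*r^3*t+4*t^2)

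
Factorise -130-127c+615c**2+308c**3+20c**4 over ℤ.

Testing divisors of the constant over divisors of the leading coefficient, c = -2/5 is a root, giving the factor (5c+2) and quotient 4c**3+60c**2+99c-65.
Continuing, c = 1/2 is a root, giving the factor (2c-1) and quotient 2c**2+31c+65.
The remaining quadratic factors as (c+13)(2c+5).

(2c+5)(2c-1)(5c+2)(c+13)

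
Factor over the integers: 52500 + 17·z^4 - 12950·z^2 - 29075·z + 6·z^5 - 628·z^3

Among the possible rational roots, z = 15 is a root, so (z - 15) is a factor; dividing leaves 6·z^4 + 107·z^3 + 977·z^2 + 1705·z - 3500.
Continuing, z = 7/6 is a root, so (6·z - 7) is a factor; dividing leaves z^3 + 19·z^2 + 185·z + 500.
Continuing, z = -4 is a root, so (z + 4) is a factor; dividing leaves z^2 + 15·z + 125.
The quadratic z^2 + 15·z + 125 has discriminant -275 < 0 and is irreducible over ℤ.

(6·z - 7)·(z + 4)·(z - 15)·(z^2 + 15·z + 125)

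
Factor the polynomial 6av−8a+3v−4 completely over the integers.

Group as (6av−8a) + (3v−4) = 2a(3v−4) + (3v−4).
Both groups share the factor (3v−4).

(2a+1)(3v−4)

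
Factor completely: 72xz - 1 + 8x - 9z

Group as (72xz + 8x) + (-9z - 1) = 8x(9z + 1) - (9z + 1).
Both groups share the factor (9z + 1).

(8x - 1)(9z + 1)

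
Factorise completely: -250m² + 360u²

10(6u - 5m)(6u + 5m)

Factor out 10, leaving 36u² - 25m², which is a difference of two squares.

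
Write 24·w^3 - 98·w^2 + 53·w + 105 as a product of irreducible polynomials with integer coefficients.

(2·w - 5)·(3·w - 7)·(4·w + 3)

By the rational root theorem, w = 7/3 is a root, giving the factor (3·w - 7) and quotient 8·w^2 - 14·w - 15.
The remaining quadratic factors as (4·w + 3)(2·w - 5).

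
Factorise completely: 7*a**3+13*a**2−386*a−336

(7*a+6)*(a+8)*(a−7)

Trying the rational-root candidates, a = −6/7 is a root, so (7*a+6) divides it; the quotient is a**2+a−56.
The remaining quadratic factors as (a−7)(a+8).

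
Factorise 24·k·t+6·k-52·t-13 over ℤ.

(4·t+1)·(6·k-13)

Group as (24·k·t+6·k) + (-52·t-13) = 6·k·(4·t+1) - 13·(4·t+1).
Both groups share the factor (4·t+1).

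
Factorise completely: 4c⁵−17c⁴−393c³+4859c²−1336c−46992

Testing divisors of the constant over divisors of the leading coefficient, c = −11/4 is a root, so (4c+11) divides it; the quotient is c⁴−7c³−79c²+1432c−4272.
Next, c = 4 is a root, giving the factor (c−4) and quotient c³−3c²−91c+1068.
Continuing, c = −12 is a root, giving the factor (c+12) and quotient c²−15c+89.
The quadratic c²−15c+89 has discriminant −131 < 0 and is irreducible over ℤ.

(4c+11)(c+12)(c−4)(c²−15c+89)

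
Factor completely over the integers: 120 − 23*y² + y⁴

Substitute u = y² to get a quadratic in u, then factor.
y² − 8 is irreducible over ℤ (8 is not a perfect square).
y² − 15 is irreducible over ℤ (15 is not a perfect square).

(y² − 15)*(y² − 8)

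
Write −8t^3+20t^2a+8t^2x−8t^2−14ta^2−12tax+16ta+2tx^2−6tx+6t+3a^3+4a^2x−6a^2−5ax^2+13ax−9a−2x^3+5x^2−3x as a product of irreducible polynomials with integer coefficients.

Group: 2t(−4t^2+8ta+2t−3a^2+2ax−3a+x^2−x) + (−a−2x+3)(−4t^2+8ta+2t−3a^2+2ax−3a+x^2−x); both groups contain (−4t^2+8ta+2t−3a^2+2ax−3a+x^2−x), so (2t−a−2x+3) is a factor with cofactor −4t^2+8ta+2t−3a^2+2ax−3a+x^2−x.
The cofactor groups again: −4t^2+8ta+2t−3a^2+2ax−3a+x^2−x = −2t(2t−a+x−1) + (3a+x)(2t−a+x−1); both groups contain (2t−a+x−1), giving −(2t−3a−x)(2t−a+x−1).

−(2t−3a−x)(2t−a+x−1)(2t−a−2x+3)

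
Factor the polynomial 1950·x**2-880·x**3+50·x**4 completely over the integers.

10·x**2·(5·x-13)·(x-15)

Pull out the common factor 10·x**2, then factor the remaining trinomial.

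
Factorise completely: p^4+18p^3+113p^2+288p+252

Trying the rational-root candidates, p = -2 is a root, giving the factor (p+2) and quotient p^3+16p^2+81p+126.
Then p = -3 is a root, so (p+3) divides it; the quotient is p^2+13p+42.
The remaining quadratic factors as (p+6)(p+7).

(p+2)(p+3)(p+6)(p+7)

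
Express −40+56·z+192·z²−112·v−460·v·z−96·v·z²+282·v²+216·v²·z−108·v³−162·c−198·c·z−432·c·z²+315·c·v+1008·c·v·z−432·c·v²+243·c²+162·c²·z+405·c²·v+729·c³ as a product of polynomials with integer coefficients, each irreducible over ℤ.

(9·c+2·v−4)·(9·c+9·v−6·z+2)·(9·c−6·v+8·z+5)

Group: 9·c·(81·c²−36·c·v+72·c·z+9·c−12·v²+16·v·z+34·v−32·z−20) + (9·v−6·z+2)·(81·c²−36·c·v+72·c·z+9·c−12·v²+16·v·z+34·v−32·z−20); both groups contain (81·c²−36·c·v+72·c·z+9·c−12·v²+16·v·z+34·v−32·z−20), so (9·c+9·v−6·z+2) is a factor with cofactor 81·c²−36·c·v+72·c·z+9·c−12·v²+16·v·z+34·v−32·z−20.
The cofactor groups again: 81·c²−36·c·v+72·c·z+9·c−12·v²+16·v·z+34·v−32·z−20 = 9·c·(9·c+2·v−4) + (−6·v+8·z+5)·(9·c+2·v−4); both groups contain (9·c+2·v−4), giving (9·c−6·v+8·z+5)·(9·c+2·v−4).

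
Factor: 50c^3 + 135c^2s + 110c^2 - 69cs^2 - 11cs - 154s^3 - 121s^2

(10c - 11s)(5c + 14s + 11)(c + s)

Group: 5c(10c^2 - cs - 11s^2) + (14s + 11)(10c^2 - cs - 11s^2); both groups contain (10c^2 - cs - 11s^2), so (5c + 14s + 11) is a factor with cofactor 10c^2 - cs - 11s^2.
The cofactor groups again: 10c^2 - cs - 11s^2 = c(10c - 11s) + s(10c - 11s); both groups contain (10c - 11s), giving (c + s)(10c - 11s).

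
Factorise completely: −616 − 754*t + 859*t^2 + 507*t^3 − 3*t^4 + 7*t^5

Testing divisors of the constant over divisors of the leading coefficient, t = −2 is a root, so (t + 2) is a factor; dividing leaves 7*t^4 − 17*t^3 + 541*t^2 − 223*t − 308.
Then t = −4/7 is a root, so (7*t + 4) divides it; the quotient is t^3 − 3*t^2 + 79*t − 77.
Next, t = 1 is a root, giving the factor (t − 1) and quotient t^2 − 2*t + 77.
The quadratic t^2 − 2*t + 77 has discriminant −304 < 0 and is irreducible over ℤ.

(7*t + 4)*(t + 2)*(t − 1)*(t^2 − 2*t + 77)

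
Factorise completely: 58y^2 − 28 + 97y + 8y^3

(2y + 7)(4y − 1)(y + 4)

Among the possible rational roots, y = 1/4 is a root, so (4y − 1) divides it; the quotient is 2y^2 + 15y + 28.
The remaining quadratic factors as (2y + 7)(y + 4).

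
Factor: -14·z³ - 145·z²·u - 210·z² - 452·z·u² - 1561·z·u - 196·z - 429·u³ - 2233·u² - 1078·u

Group: 7·z·(-2·z² - 17·z·u - 28·z - 33·u² - 154·u) + (13·u + 7)·(-2·z² - 17·z·u - 28·z - 33·u² - 154·u); both groups contain (-2·z² - 17·z·u - 28·z - 33·u² - 154·u), so (7·z + 13·u + 7) is a factor with cofactor -2·z² - 17·z·u - 28·z - 33·u² - 154·u.
The cofactor groups again: -2·z² - 17·z·u - 28·z - 33·u² - 154·u = -2·z·(z + 3·u + 14) - 11·u·(z + 3·u + 14); both groups contain (z + 3·u + 14), giving -(2·z + 11·u)·(z + 3·u + 14).

-(2·z + 11·u)·(7·z + 13·u + 7)·(z + 3·u + 14)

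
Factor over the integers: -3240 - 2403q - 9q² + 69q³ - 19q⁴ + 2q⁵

(2q + 3)(q + 3)(q - 8)(q² - 6q + 45)

Trying the rational-root candidates, q = -3/2 is a root, so (2q + 3) divides it; the quotient is q⁴ - 11q³ + 51q² - 81q - 1080.
Next, q = 8 is a root, giving the factor (q - 8) and quotient q³ - 3q² + 27q + 135.
Then q = -3 is a root, so (q + 3) divides it; the quotient is q² - 6q + 45.
The quadratic q² - 6q + 45 has discriminant -144 < 0 and is irreducible over ℤ.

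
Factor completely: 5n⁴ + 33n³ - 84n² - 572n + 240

(5n - 2)(n + 5)(n + 6)(n - 4)

Testing divisors of the constant over divisors of the leading coefficient, n = -6 is a root, so (n + 6) is a factor; dividing leaves 5n³ + 3n² - 102n + 40.
Continuing, n = -5 is a root, so (n + 5) divides it; the quotient is 5n² - 22n + 8.
The remaining quadratic factors as (5n - 2)(n - 4).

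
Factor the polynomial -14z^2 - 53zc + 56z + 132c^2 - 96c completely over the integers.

-(7z - 12c)(2z + 11c - 8)

Group: -7z(2z + 11c - 8) + 12c(2z + 11c - 8); both groups contain (2z + 11c - 8).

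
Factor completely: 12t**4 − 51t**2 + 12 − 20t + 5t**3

(3t − 1)(4t + 3)(t + 2)(t − 2)

By the rational root theorem, t = 1/3 is a root, giving the factor (3t − 1) and quotient 4t**3 + 3t**2 − 16t − 12.
Continuing, t = 2 is a root, so (t − 2) divides it; the quotient is 4t**2 + 11t + 6.
The remaining quadratic factors as (t + 2)(4t + 3).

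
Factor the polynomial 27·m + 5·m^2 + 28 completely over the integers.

Need a pair with product 5·28 = 140 and sum 27: that's 7 and 20.
Split the middle term: 5·m^2 + 7·m + 20·m + 28 = m·(5·m + 7) + 4·(5·m + 7).

(5·m + 7)·(m + 4)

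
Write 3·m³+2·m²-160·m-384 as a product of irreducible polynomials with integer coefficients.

Among the possible rational roots, m = 8 is a root, giving the factor (m-8) and quotient 3·m²+26·m+48.
The remaining quadratic factors as (3·m+8)(m+6).

(3·m+8)·(m+6)·(m-8)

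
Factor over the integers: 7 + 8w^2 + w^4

Substitute u = w^2 to get a quadratic in u, then factor.
w^2 + 1 is irreducible over ℤ (sum of squares).
w^2 + 7 is irreducible over ℤ (always positive, so no real roots).

(w^2 + 1)(w^2 + 7)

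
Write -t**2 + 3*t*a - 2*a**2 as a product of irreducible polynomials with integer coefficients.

Group: -t*(t - 2*a) + a*(t - 2*a); both groups contain (t - 2*a).

-(t - 2*a)*(t - a)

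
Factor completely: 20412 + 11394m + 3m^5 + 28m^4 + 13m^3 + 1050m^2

(3m + 7)(m + 6)(m + 9)(m^2 - 8m + 54)

Testing divisors of the constant over divisors of the leading coefficient, m = -9 is a root, giving the factor (m + 9) and quotient 3m^4 + m^3 + 4m^2 + 1014m + 2268.
Then m = -7/3 is a root, giving the factor (3m + 7) and quotient m^3 - 2m^2 + 6m + 324.
Continuing, m = -6 is a root, so (m + 6) divides it; the quotient is m^2 - 8m + 54.
The quadratic m^2 - 8m + 54 has discriminant -152 < 0 and is irreducible over ℤ.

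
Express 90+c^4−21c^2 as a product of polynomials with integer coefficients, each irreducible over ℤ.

Substitute u = c^2 to get a quadratic in u, then factor.
c^2−15 is irreducible over ℤ (15 is not a perfect square).
c^2−6 is irreducible over ℤ (6 is not a perfect square).

(c^2−15)(c^2−6)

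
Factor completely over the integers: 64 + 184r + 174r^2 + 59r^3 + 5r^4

By the rational root theorem, r = -8 is a root, so (r + 8) is a factor; dividing leaves 5r^3 + 19r^2 + 22r + 8.
Next, r = -1 is a root, so (r + 1) divides it; the quotient is 5r^2 + 14r + 8.
The remaining quadratic factors as (5r + 4)(r + 2).

(5r + 4)(r + 1)(r + 2)(r + 8)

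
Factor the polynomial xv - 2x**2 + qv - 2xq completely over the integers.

Group: -x(2x - v) - q(2x - v); both groups contain (2x - v).

-(2x - v)(x + q)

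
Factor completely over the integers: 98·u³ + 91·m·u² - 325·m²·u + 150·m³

(5·m + 2·u)·(5·m - 7·u)·(6·m - 7·u)

Group: 5·m·(30·m² - 23·m·u - 14·u²) - 7·u·(30·m² - 23·m·u - 14·u²); both groups contain (30·m² - 23·m·u - 14·u²), so (5·m - 7·u) is a factor with cofactor 30·m² - 23·m·u - 14·u².
The cofactor groups again: 30·m² - 23·m·u - 14·u² = 6·m·(5·m + 2·u) - 7·u·(5·m + 2·u); both groups contain (5·m + 2·u), giving (6·m - 7·u)·(5·m + 2·u).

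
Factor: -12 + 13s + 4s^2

Need a pair with product 4·(-12) = -48 and sum 13: that's 16 and -3.
Split the middle term: 4s^2 + 16s - 3s - 12 = 4s(s + 4) - 3(s + 4).

(4s - 3)(s + 4)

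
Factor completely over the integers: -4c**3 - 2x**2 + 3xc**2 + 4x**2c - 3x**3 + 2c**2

Group: 3x(-x**2 + c**2) + (-4c + 2)(-x**2 + c**2); both groups contain (-x**2 + c**2), so (3x - 4c + 2) is a factor with cofactor -x**2 + c**2.
The cofactor groups again: -x**2 + c**2 = -x(x - c) - c(x - c); both groups contain (x - c), giving -(x + c)(x - c).

-(3x - 4c + 2)(x - c)(x + c)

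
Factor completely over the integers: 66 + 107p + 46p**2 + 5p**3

Trying the rational-root candidates, p = -1 is a root, so (p + 1) divides it; the quotient is 5p**2 + 41p + 66.
The remaining quadratic factors as (p + 6)(5p + 11).

(5p + 11)(p + 1)(p + 6)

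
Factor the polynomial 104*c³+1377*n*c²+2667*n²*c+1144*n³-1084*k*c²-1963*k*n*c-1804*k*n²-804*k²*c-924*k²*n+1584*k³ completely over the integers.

(12*k-8*n-13*c)*(11*k-11*n-c)*(12*k+13*n+8*c)

Group: 11*k*(144*k²+60*k*n-60*k*c-104*n²-233*n*c-104*c²) + (-11*n-c)*(144*k²+60*k*n-60*k*c-104*n²-233*n*c-104*c²); both groups contain (144*k²+60*k*n-60*k*c-104*n²-233*n*c-104*c²), so (11*k-11*n-c) is a factor with cofactor 144*k²+60*k*n-60*k*c-104*n²-233*n*c-104*c².
The cofactor groups again: 144*k²+60*k*n-60*k*c-104*n²-233*n*c-104*c² = 12*k*(12*k-8*n-13*c) + (13*n+8*c)*(12*k-8*n-13*c); both groups contain (12*k-8*n-13*c), giving (12*k+13*n+8*c)*(12*k-8*n-13*c).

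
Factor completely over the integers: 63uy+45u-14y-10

Group as (63uy+45u) + (-14y-10) = 9u(7y+5) - 2(7y+5).
Both groups share the factor (7y+5).

(7y+5)(9u-2)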